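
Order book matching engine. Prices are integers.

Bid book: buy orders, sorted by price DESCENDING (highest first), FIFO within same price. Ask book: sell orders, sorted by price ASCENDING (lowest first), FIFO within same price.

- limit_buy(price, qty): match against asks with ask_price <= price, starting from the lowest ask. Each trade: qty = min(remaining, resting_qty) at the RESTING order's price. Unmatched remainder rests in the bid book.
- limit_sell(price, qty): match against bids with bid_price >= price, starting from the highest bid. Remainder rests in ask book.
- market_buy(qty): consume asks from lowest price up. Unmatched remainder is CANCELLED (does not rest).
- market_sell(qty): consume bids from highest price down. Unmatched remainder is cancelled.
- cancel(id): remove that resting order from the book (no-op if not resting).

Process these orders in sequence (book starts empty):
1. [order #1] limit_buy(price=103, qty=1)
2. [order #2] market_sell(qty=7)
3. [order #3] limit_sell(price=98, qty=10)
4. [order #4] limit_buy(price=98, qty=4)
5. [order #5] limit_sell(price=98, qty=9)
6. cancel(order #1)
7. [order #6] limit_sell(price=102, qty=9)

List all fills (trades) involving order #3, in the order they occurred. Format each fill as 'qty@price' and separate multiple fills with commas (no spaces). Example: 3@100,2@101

Answer: 4@98

Derivation:
After op 1 [order #1] limit_buy(price=103, qty=1): fills=none; bids=[#1:1@103] asks=[-]
After op 2 [order #2] market_sell(qty=7): fills=#1x#2:1@103; bids=[-] asks=[-]
After op 3 [order #3] limit_sell(price=98, qty=10): fills=none; bids=[-] asks=[#3:10@98]
After op 4 [order #4] limit_buy(price=98, qty=4): fills=#4x#3:4@98; bids=[-] asks=[#3:6@98]
After op 5 [order #5] limit_sell(price=98, qty=9): fills=none; bids=[-] asks=[#3:6@98 #5:9@98]
After op 6 cancel(order #1): fills=none; bids=[-] asks=[#3:6@98 #5:9@98]
After op 7 [order #6] limit_sell(price=102, qty=9): fills=none; bids=[-] asks=[#3:6@98 #5:9@98 #6:9@102]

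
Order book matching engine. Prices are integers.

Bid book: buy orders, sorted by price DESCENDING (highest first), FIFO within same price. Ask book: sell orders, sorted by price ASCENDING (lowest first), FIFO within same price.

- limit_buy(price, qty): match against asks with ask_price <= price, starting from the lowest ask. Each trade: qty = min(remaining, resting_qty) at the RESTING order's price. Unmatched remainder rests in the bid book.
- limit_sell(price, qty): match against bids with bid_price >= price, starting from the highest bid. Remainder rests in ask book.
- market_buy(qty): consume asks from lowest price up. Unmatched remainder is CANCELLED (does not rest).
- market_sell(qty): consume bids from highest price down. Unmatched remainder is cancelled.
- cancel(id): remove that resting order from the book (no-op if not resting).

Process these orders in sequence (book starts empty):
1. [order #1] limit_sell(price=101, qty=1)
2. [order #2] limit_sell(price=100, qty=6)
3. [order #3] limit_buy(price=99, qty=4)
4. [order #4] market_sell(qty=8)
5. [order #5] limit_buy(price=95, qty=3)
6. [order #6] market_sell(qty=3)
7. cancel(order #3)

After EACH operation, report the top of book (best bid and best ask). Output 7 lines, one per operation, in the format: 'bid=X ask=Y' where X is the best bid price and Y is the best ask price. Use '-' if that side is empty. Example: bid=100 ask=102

After op 1 [order #1] limit_sell(price=101, qty=1): fills=none; bids=[-] asks=[#1:1@101]
After op 2 [order #2] limit_sell(price=100, qty=6): fills=none; bids=[-] asks=[#2:6@100 #1:1@101]
After op 3 [order #3] limit_buy(price=99, qty=4): fills=none; bids=[#3:4@99] asks=[#2:6@100 #1:1@101]
After op 4 [order #4] market_sell(qty=8): fills=#3x#4:4@99; bids=[-] asks=[#2:6@100 #1:1@101]
After op 5 [order #5] limit_buy(price=95, qty=3): fills=none; bids=[#5:3@95] asks=[#2:6@100 #1:1@101]
After op 6 [order #6] market_sell(qty=3): fills=#5x#6:3@95; bids=[-] asks=[#2:6@100 #1:1@101]
After op 7 cancel(order #3): fills=none; bids=[-] asks=[#2:6@100 #1:1@101]

Answer: bid=- ask=101
bid=- ask=100
bid=99 ask=100
bid=- ask=100
bid=95 ask=100
bid=- ask=100
bid=- ask=100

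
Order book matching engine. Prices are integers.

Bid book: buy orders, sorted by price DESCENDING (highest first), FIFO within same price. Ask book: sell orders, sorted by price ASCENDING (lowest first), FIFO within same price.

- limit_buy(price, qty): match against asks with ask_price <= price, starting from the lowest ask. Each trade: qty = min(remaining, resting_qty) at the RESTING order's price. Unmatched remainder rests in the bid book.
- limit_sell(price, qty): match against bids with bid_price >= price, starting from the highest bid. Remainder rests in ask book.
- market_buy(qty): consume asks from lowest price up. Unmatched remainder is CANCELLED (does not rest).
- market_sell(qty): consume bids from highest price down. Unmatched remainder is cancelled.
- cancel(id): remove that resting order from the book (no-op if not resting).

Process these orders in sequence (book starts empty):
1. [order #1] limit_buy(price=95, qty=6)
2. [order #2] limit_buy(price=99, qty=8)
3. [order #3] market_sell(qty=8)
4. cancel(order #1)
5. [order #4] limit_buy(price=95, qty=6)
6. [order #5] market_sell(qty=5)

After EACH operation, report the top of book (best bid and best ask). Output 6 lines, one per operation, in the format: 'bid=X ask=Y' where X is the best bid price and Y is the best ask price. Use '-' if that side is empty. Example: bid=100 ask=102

After op 1 [order #1] limit_buy(price=95, qty=6): fills=none; bids=[#1:6@95] asks=[-]
After op 2 [order #2] limit_buy(price=99, qty=8): fills=none; bids=[#2:8@99 #1:6@95] asks=[-]
After op 3 [order #3] market_sell(qty=8): fills=#2x#3:8@99; bids=[#1:6@95] asks=[-]
After op 4 cancel(order #1): fills=none; bids=[-] asks=[-]
After op 5 [order #4] limit_buy(price=95, qty=6): fills=none; bids=[#4:6@95] asks=[-]
After op 6 [order #5] market_sell(qty=5): fills=#4x#5:5@95; bids=[#4:1@95] asks=[-]

Answer: bid=95 ask=-
bid=99 ask=-
bid=95 ask=-
bid=- ask=-
bid=95 ask=-
bid=95 ask=-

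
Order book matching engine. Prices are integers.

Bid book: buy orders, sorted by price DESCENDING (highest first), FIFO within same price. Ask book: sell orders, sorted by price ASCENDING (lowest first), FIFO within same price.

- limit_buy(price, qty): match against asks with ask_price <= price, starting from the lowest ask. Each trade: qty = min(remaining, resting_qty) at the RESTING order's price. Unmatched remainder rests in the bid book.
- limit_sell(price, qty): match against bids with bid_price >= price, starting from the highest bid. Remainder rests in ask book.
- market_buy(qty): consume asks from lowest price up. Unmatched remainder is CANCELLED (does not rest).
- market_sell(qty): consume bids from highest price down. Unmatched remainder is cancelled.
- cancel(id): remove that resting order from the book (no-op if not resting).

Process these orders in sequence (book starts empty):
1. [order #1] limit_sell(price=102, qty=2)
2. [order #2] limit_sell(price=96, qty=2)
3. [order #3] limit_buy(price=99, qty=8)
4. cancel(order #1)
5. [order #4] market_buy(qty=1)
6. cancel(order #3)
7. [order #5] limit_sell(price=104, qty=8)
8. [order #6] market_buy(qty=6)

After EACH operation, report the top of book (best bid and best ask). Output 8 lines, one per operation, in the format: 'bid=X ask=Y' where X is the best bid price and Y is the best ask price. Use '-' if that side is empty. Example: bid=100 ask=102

After op 1 [order #1] limit_sell(price=102, qty=2): fills=none; bids=[-] asks=[#1:2@102]
After op 2 [order #2] limit_sell(price=96, qty=2): fills=none; bids=[-] asks=[#2:2@96 #1:2@102]
After op 3 [order #3] limit_buy(price=99, qty=8): fills=#3x#2:2@96; bids=[#3:6@99] asks=[#1:2@102]
After op 4 cancel(order #1): fills=none; bids=[#3:6@99] asks=[-]
After op 5 [order #4] market_buy(qty=1): fills=none; bids=[#3:6@99] asks=[-]
After op 6 cancel(order #3): fills=none; bids=[-] asks=[-]
After op 7 [order #5] limit_sell(price=104, qty=8): fills=none; bids=[-] asks=[#5:8@104]
After op 8 [order #6] market_buy(qty=6): fills=#6x#5:6@104; bids=[-] asks=[#5:2@104]

Answer: bid=- ask=102
bid=- ask=96
bid=99 ask=102
bid=99 ask=-
bid=99 ask=-
bid=- ask=-
bid=- ask=104
bid=- ask=104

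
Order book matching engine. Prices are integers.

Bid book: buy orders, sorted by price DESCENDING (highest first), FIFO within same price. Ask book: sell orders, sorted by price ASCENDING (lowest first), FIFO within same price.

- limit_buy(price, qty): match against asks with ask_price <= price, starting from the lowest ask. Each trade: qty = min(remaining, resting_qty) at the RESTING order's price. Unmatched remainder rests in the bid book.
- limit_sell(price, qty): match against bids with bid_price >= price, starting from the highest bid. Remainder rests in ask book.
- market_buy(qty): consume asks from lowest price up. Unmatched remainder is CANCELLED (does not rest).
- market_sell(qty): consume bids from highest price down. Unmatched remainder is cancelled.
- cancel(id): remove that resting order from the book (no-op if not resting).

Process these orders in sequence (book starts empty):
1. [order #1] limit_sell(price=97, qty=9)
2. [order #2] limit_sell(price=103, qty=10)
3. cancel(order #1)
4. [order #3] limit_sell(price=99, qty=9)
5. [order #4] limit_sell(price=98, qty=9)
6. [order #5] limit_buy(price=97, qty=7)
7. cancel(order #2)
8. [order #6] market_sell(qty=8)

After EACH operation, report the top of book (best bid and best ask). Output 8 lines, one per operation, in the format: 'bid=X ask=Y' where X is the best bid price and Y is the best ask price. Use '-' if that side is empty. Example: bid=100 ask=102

Answer: bid=- ask=97
bid=- ask=97
bid=- ask=103
bid=- ask=99
bid=- ask=98
bid=97 ask=98
bid=97 ask=98
bid=- ask=98

Derivation:
After op 1 [order #1] limit_sell(price=97, qty=9): fills=none; bids=[-] asks=[#1:9@97]
After op 2 [order #2] limit_sell(price=103, qty=10): fills=none; bids=[-] asks=[#1:9@97 #2:10@103]
After op 3 cancel(order #1): fills=none; bids=[-] asks=[#2:10@103]
After op 4 [order #3] limit_sell(price=99, qty=9): fills=none; bids=[-] asks=[#3:9@99 #2:10@103]
After op 5 [order #4] limit_sell(price=98, qty=9): fills=none; bids=[-] asks=[#4:9@98 #3:9@99 #2:10@103]
After op 6 [order #5] limit_buy(price=97, qty=7): fills=none; bids=[#5:7@97] asks=[#4:9@98 #3:9@99 #2:10@103]
After op 7 cancel(order #2): fills=none; bids=[#5:7@97] asks=[#4:9@98 #3:9@99]
After op 8 [order #6] market_sell(qty=8): fills=#5x#6:7@97; bids=[-] asks=[#4:9@98 #3:9@99]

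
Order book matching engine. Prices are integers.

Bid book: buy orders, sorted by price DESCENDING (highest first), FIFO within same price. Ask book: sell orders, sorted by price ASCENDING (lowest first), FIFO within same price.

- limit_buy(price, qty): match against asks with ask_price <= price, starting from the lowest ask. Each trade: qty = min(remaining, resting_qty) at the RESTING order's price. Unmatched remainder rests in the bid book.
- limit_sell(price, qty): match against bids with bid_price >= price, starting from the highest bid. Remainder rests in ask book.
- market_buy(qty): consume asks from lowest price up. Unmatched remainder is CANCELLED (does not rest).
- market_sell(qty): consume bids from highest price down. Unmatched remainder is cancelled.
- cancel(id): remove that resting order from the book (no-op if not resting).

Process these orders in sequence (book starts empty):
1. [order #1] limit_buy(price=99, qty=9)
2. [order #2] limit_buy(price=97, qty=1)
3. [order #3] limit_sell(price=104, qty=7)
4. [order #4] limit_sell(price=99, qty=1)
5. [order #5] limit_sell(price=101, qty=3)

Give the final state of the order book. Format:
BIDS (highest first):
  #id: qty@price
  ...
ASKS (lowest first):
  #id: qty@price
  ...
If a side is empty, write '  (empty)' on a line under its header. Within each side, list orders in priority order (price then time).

Answer: BIDS (highest first):
  #1: 8@99
  #2: 1@97
ASKS (lowest first):
  #5: 3@101
  #3: 7@104

Derivation:
After op 1 [order #1] limit_buy(price=99, qty=9): fills=none; bids=[#1:9@99] asks=[-]
After op 2 [order #2] limit_buy(price=97, qty=1): fills=none; bids=[#1:9@99 #2:1@97] asks=[-]
After op 3 [order #3] limit_sell(price=104, qty=7): fills=none; bids=[#1:9@99 #2:1@97] asks=[#3:7@104]
After op 4 [order #4] limit_sell(price=99, qty=1): fills=#1x#4:1@99; bids=[#1:8@99 #2:1@97] asks=[#3:7@104]
After op 5 [order #5] limit_sell(price=101, qty=3): fills=none; bids=[#1:8@99 #2:1@97] asks=[#5:3@101 #3:7@104]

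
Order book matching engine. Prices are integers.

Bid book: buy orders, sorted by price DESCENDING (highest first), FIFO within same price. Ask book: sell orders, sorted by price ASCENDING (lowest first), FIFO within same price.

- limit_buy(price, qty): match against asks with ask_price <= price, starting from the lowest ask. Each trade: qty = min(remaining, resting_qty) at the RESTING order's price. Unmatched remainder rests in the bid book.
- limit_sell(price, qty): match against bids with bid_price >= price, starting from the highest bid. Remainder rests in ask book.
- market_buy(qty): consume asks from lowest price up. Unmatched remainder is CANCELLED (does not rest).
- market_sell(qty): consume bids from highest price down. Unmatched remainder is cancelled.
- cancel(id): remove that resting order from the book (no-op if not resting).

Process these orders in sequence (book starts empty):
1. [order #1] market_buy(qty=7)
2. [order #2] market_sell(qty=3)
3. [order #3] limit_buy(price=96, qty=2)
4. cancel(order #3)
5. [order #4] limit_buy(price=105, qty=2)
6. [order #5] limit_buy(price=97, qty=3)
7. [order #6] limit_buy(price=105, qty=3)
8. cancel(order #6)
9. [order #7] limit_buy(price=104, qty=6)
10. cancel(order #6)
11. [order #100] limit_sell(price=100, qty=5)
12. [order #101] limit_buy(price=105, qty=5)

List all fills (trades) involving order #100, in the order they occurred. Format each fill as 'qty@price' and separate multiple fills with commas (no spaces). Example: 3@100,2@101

Answer: 2@105,3@104

Derivation:
After op 1 [order #1] market_buy(qty=7): fills=none; bids=[-] asks=[-]
After op 2 [order #2] market_sell(qty=3): fills=none; bids=[-] asks=[-]
After op 3 [order #3] limit_buy(price=96, qty=2): fills=none; bids=[#3:2@96] asks=[-]
After op 4 cancel(order #3): fills=none; bids=[-] asks=[-]
After op 5 [order #4] limit_buy(price=105, qty=2): fills=none; bids=[#4:2@105] asks=[-]
After op 6 [order #5] limit_buy(price=97, qty=3): fills=none; bids=[#4:2@105 #5:3@97] asks=[-]
After op 7 [order #6] limit_buy(price=105, qty=3): fills=none; bids=[#4:2@105 #6:3@105 #5:3@97] asks=[-]
After op 8 cancel(order #6): fills=none; bids=[#4:2@105 #5:3@97] asks=[-]
After op 9 [order #7] limit_buy(price=104, qty=6): fills=none; bids=[#4:2@105 #7:6@104 #5:3@97] asks=[-]
After op 10 cancel(order #6): fills=none; bids=[#4:2@105 #7:6@104 #5:3@97] asks=[-]
After op 11 [order #100] limit_sell(price=100, qty=5): fills=#4x#100:2@105 #7x#100:3@104; bids=[#7:3@104 #5:3@97] asks=[-]
After op 12 [order #101] limit_buy(price=105, qty=5): fills=none; bids=[#101:5@105 #7:3@104 #5:3@97] asks=[-]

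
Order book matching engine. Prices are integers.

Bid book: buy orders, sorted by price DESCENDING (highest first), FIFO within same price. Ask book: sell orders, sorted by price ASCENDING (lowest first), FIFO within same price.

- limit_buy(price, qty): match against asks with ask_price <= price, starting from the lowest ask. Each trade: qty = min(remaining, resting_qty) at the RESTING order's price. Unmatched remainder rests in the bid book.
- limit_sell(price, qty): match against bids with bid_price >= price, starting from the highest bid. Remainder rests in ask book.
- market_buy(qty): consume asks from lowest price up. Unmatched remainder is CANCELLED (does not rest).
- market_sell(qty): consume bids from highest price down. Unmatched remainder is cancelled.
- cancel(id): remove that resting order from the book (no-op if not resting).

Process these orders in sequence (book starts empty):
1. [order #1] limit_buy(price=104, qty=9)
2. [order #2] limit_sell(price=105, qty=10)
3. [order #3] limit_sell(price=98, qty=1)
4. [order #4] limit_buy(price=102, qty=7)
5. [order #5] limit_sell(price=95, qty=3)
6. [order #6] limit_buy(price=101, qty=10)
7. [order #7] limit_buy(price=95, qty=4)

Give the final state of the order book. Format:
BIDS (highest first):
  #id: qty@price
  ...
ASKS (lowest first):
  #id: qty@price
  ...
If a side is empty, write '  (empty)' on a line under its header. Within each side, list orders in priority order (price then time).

After op 1 [order #1] limit_buy(price=104, qty=9): fills=none; bids=[#1:9@104] asks=[-]
After op 2 [order #2] limit_sell(price=105, qty=10): fills=none; bids=[#1:9@104] asks=[#2:10@105]
After op 3 [order #3] limit_sell(price=98, qty=1): fills=#1x#3:1@104; bids=[#1:8@104] asks=[#2:10@105]
After op 4 [order #4] limit_buy(price=102, qty=7): fills=none; bids=[#1:8@104 #4:7@102] asks=[#2:10@105]
After op 5 [order #5] limit_sell(price=95, qty=3): fills=#1x#5:3@104; bids=[#1:5@104 #4:7@102] asks=[#2:10@105]
After op 6 [order #6] limit_buy(price=101, qty=10): fills=none; bids=[#1:5@104 #4:7@102 #6:10@101] asks=[#2:10@105]
After op 7 [order #7] limit_buy(price=95, qty=4): fills=none; bids=[#1:5@104 #4:7@102 #6:10@101 #7:4@95] asks=[#2:10@105]

Answer: BIDS (highest first):
  #1: 5@104
  #4: 7@102
  #6: 10@101
  #7: 4@95
ASKS (lowest first):
  #2: 10@105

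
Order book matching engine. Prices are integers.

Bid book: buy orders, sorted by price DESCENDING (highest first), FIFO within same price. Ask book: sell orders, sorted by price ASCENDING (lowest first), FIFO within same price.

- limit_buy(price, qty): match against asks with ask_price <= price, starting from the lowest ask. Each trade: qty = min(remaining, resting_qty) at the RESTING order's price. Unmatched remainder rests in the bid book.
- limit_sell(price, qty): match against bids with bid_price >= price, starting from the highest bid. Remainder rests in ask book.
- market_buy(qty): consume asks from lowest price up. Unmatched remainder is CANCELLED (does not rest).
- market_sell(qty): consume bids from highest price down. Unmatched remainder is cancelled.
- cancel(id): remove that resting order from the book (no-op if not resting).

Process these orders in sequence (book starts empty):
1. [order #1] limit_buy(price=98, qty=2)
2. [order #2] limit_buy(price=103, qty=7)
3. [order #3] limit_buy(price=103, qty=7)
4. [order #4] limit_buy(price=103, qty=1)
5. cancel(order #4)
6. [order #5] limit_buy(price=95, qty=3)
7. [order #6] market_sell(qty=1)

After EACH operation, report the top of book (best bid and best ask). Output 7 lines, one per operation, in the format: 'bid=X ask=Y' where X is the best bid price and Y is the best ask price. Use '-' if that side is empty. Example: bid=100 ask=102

Answer: bid=98 ask=-
bid=103 ask=-
bid=103 ask=-
bid=103 ask=-
bid=103 ask=-
bid=103 ask=-
bid=103 ask=-

Derivation:
After op 1 [order #1] limit_buy(price=98, qty=2): fills=none; bids=[#1:2@98] asks=[-]
After op 2 [order #2] limit_buy(price=103, qty=7): fills=none; bids=[#2:7@103 #1:2@98] asks=[-]
After op 3 [order #3] limit_buy(price=103, qty=7): fills=none; bids=[#2:7@103 #3:7@103 #1:2@98] asks=[-]
After op 4 [order #4] limit_buy(price=103, qty=1): fills=none; bids=[#2:7@103 #3:7@103 #4:1@103 #1:2@98] asks=[-]
After op 5 cancel(order #4): fills=none; bids=[#2:7@103 #3:7@103 #1:2@98] asks=[-]
After op 6 [order #5] limit_buy(price=95, qty=3): fills=none; bids=[#2:7@103 #3:7@103 #1:2@98 #5:3@95] asks=[-]
After op 7 [order #6] market_sell(qty=1): fills=#2x#6:1@103; bids=[#2:6@103 #3:7@103 #1:2@98 #5:3@95] asks=[-]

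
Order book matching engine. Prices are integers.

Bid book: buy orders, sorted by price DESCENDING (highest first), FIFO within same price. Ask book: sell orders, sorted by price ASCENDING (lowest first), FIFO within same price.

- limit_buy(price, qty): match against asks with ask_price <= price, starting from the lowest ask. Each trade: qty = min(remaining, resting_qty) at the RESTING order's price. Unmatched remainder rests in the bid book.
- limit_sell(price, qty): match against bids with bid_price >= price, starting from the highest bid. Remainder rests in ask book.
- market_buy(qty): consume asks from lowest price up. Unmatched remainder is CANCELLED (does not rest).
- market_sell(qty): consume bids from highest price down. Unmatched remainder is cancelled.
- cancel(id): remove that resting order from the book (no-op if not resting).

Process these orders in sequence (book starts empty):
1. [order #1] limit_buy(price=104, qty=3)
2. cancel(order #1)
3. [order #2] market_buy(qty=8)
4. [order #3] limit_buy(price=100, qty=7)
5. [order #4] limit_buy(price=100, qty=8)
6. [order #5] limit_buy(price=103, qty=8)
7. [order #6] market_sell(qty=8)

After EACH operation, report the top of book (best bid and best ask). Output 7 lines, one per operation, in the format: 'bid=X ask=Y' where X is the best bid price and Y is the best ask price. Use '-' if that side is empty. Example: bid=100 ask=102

Answer: bid=104 ask=-
bid=- ask=-
bid=- ask=-
bid=100 ask=-
bid=100 ask=-
bid=103 ask=-
bid=100 ask=-

Derivation:
After op 1 [order #1] limit_buy(price=104, qty=3): fills=none; bids=[#1:3@104] asks=[-]
After op 2 cancel(order #1): fills=none; bids=[-] asks=[-]
After op 3 [order #2] market_buy(qty=8): fills=none; bids=[-] asks=[-]
After op 4 [order #3] limit_buy(price=100, qty=7): fills=none; bids=[#3:7@100] asks=[-]
After op 5 [order #4] limit_buy(price=100, qty=8): fills=none; bids=[#3:7@100 #4:8@100] asks=[-]
After op 6 [order #5] limit_buy(price=103, qty=8): fills=none; bids=[#5:8@103 #3:7@100 #4:8@100] asks=[-]
After op 7 [order #6] market_sell(qty=8): fills=#5x#6:8@103; bids=[#3:7@100 #4:8@100] asks=[-]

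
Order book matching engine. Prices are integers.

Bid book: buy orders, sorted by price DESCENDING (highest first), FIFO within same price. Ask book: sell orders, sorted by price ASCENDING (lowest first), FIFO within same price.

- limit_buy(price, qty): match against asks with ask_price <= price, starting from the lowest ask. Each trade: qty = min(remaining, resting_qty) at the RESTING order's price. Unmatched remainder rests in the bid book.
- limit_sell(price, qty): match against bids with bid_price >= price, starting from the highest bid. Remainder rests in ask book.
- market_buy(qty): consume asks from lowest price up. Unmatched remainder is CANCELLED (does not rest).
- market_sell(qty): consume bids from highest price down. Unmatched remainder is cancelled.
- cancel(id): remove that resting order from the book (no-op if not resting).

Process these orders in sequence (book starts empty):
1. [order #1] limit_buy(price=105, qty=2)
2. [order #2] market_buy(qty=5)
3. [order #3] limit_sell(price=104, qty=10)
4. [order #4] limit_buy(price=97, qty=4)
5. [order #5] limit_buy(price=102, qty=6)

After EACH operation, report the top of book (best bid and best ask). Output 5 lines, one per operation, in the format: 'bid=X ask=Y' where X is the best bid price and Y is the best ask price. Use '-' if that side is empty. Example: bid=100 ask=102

Answer: bid=105 ask=-
bid=105 ask=-
bid=- ask=104
bid=97 ask=104
bid=102 ask=104

Derivation:
After op 1 [order #1] limit_buy(price=105, qty=2): fills=none; bids=[#1:2@105] asks=[-]
After op 2 [order #2] market_buy(qty=5): fills=none; bids=[#1:2@105] asks=[-]
After op 3 [order #3] limit_sell(price=104, qty=10): fills=#1x#3:2@105; bids=[-] asks=[#3:8@104]
After op 4 [order #4] limit_buy(price=97, qty=4): fills=none; bids=[#4:4@97] asks=[#3:8@104]
After op 5 [order #5] limit_buy(price=102, qty=6): fills=none; bids=[#5:6@102 #4:4@97] asks=[#3:8@104]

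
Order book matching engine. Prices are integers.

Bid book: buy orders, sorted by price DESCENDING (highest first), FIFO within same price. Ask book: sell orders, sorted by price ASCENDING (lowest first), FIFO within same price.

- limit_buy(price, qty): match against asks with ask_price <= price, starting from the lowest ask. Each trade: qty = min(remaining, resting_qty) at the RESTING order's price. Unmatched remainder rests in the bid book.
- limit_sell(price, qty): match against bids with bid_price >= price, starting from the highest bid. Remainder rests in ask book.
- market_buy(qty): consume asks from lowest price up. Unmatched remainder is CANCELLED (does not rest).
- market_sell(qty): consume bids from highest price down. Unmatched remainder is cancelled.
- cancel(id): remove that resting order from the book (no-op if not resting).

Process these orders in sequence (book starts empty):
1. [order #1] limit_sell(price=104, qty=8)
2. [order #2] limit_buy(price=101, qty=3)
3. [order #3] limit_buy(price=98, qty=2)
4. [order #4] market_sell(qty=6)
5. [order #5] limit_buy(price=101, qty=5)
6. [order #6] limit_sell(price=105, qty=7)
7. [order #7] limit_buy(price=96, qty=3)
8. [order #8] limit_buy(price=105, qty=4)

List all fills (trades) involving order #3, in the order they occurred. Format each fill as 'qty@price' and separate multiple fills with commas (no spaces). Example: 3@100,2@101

Answer: 2@98

Derivation:
After op 1 [order #1] limit_sell(price=104, qty=8): fills=none; bids=[-] asks=[#1:8@104]
After op 2 [order #2] limit_buy(price=101, qty=3): fills=none; bids=[#2:3@101] asks=[#1:8@104]
After op 3 [order #3] limit_buy(price=98, qty=2): fills=none; bids=[#2:3@101 #3:2@98] asks=[#1:8@104]
After op 4 [order #4] market_sell(qty=6): fills=#2x#4:3@101 #3x#4:2@98; bids=[-] asks=[#1:8@104]
After op 5 [order #5] limit_buy(price=101, qty=5): fills=none; bids=[#5:5@101] asks=[#1:8@104]
After op 6 [order #6] limit_sell(price=105, qty=7): fills=none; bids=[#5:5@101] asks=[#1:8@104 #6:7@105]
After op 7 [order #7] limit_buy(price=96, qty=3): fills=none; bids=[#5:5@101 #7:3@96] asks=[#1:8@104 #6:7@105]
After op 8 [order #8] limit_buy(price=105, qty=4): fills=#8x#1:4@104; bids=[#5:5@101 #7:3@96] asks=[#1:4@104 #6:7@105]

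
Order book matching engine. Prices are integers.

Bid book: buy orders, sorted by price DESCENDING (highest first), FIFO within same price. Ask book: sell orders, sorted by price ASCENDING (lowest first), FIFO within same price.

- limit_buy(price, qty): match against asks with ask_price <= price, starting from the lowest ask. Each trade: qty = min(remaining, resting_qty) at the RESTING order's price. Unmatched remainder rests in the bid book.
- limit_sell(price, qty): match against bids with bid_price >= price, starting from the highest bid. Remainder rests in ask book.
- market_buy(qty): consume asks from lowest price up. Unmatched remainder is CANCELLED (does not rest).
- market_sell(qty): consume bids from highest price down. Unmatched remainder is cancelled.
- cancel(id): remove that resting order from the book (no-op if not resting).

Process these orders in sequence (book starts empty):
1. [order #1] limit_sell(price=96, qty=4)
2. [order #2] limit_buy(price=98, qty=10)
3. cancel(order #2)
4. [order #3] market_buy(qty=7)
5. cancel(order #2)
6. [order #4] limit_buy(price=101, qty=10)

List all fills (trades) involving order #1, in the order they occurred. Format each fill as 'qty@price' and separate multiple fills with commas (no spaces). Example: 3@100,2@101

Answer: 4@96

Derivation:
After op 1 [order #1] limit_sell(price=96, qty=4): fills=none; bids=[-] asks=[#1:4@96]
After op 2 [order #2] limit_buy(price=98, qty=10): fills=#2x#1:4@96; bids=[#2:6@98] asks=[-]
After op 3 cancel(order #2): fills=none; bids=[-] asks=[-]
After op 4 [order #3] market_buy(qty=7): fills=none; bids=[-] asks=[-]
After op 5 cancel(order #2): fills=none; bids=[-] asks=[-]
After op 6 [order #4] limit_buy(price=101, qty=10): fills=none; bids=[#4:10@101] asks=[-]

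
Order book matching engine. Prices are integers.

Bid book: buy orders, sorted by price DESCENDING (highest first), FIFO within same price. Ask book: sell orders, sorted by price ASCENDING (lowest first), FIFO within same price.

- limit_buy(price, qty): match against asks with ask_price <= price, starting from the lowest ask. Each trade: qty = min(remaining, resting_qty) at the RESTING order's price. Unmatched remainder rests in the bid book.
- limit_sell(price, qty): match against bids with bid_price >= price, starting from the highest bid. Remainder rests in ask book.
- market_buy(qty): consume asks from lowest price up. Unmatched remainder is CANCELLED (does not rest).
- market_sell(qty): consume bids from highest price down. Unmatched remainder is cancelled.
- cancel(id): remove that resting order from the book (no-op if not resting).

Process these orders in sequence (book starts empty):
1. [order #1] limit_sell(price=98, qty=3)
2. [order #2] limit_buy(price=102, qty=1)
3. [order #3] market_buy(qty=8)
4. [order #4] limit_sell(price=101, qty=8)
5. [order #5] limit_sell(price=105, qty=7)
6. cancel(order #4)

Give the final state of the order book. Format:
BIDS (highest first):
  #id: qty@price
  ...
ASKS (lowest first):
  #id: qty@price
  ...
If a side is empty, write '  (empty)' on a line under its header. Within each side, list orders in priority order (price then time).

Answer: BIDS (highest first):
  (empty)
ASKS (lowest first):
  #5: 7@105

Derivation:
After op 1 [order #1] limit_sell(price=98, qty=3): fills=none; bids=[-] asks=[#1:3@98]
After op 2 [order #2] limit_buy(price=102, qty=1): fills=#2x#1:1@98; bids=[-] asks=[#1:2@98]
After op 3 [order #3] market_buy(qty=8): fills=#3x#1:2@98; bids=[-] asks=[-]
After op 4 [order #4] limit_sell(price=101, qty=8): fills=none; bids=[-] asks=[#4:8@101]
After op 5 [order #5] limit_sell(price=105, qty=7): fills=none; bids=[-] asks=[#4:8@101 #5:7@105]
After op 6 cancel(order #4): fills=none; bids=[-] asks=[#5:7@105]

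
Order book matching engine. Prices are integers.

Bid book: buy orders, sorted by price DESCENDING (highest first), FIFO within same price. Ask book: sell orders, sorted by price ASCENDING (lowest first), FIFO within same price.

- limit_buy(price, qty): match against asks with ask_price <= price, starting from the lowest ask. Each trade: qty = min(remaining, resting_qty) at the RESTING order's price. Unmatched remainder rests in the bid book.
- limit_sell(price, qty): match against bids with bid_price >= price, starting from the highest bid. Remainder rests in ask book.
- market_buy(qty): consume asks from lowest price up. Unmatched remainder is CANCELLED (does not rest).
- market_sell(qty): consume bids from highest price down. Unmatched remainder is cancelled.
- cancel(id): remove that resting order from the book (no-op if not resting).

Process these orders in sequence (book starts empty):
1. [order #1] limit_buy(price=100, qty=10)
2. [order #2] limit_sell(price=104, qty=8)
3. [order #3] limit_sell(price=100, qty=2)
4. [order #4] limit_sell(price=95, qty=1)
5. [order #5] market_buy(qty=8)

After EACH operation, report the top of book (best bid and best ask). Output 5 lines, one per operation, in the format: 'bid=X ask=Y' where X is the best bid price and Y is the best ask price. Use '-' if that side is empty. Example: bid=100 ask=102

After op 1 [order #1] limit_buy(price=100, qty=10): fills=none; bids=[#1:10@100] asks=[-]
After op 2 [order #2] limit_sell(price=104, qty=8): fills=none; bids=[#1:10@100] asks=[#2:8@104]
After op 3 [order #3] limit_sell(price=100, qty=2): fills=#1x#3:2@100; bids=[#1:8@100] asks=[#2:8@104]
After op 4 [order #4] limit_sell(price=95, qty=1): fills=#1x#4:1@100; bids=[#1:7@100] asks=[#2:8@104]
After op 5 [order #5] market_buy(qty=8): fills=#5x#2:8@104; bids=[#1:7@100] asks=[-]

Answer: bid=100 ask=-
bid=100 ask=104
bid=100 ask=104
bid=100 ask=104
bid=100 ask=-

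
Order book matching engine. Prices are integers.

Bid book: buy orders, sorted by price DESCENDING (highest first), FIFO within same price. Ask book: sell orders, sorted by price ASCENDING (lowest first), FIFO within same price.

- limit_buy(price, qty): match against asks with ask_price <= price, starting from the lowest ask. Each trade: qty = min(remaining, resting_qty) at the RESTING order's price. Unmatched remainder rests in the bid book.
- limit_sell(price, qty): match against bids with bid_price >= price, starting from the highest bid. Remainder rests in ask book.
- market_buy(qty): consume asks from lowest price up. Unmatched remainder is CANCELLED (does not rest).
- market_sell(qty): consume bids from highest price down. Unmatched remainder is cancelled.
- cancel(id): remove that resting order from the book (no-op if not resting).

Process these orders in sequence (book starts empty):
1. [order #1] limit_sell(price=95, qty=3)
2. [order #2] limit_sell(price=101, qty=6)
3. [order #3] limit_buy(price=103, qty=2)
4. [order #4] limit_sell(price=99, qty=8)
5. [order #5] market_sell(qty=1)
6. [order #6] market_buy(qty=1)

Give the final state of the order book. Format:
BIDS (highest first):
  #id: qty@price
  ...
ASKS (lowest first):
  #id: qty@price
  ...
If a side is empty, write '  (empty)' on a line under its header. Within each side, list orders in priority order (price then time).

Answer: BIDS (highest first):
  (empty)
ASKS (lowest first):
  #4: 8@99
  #2: 6@101

Derivation:
After op 1 [order #1] limit_sell(price=95, qty=3): fills=none; bids=[-] asks=[#1:3@95]
After op 2 [order #2] limit_sell(price=101, qty=6): fills=none; bids=[-] asks=[#1:3@95 #2:6@101]
After op 3 [order #3] limit_buy(price=103, qty=2): fills=#3x#1:2@95; bids=[-] asks=[#1:1@95 #2:6@101]
After op 4 [order #4] limit_sell(price=99, qty=8): fills=none; bids=[-] asks=[#1:1@95 #4:8@99 #2:6@101]
After op 5 [order #5] market_sell(qty=1): fills=none; bids=[-] asks=[#1:1@95 #4:8@99 #2:6@101]
After op 6 [order #6] market_buy(qty=1): fills=#6x#1:1@95; bids=[-] asks=[#4:8@99 #2:6@101]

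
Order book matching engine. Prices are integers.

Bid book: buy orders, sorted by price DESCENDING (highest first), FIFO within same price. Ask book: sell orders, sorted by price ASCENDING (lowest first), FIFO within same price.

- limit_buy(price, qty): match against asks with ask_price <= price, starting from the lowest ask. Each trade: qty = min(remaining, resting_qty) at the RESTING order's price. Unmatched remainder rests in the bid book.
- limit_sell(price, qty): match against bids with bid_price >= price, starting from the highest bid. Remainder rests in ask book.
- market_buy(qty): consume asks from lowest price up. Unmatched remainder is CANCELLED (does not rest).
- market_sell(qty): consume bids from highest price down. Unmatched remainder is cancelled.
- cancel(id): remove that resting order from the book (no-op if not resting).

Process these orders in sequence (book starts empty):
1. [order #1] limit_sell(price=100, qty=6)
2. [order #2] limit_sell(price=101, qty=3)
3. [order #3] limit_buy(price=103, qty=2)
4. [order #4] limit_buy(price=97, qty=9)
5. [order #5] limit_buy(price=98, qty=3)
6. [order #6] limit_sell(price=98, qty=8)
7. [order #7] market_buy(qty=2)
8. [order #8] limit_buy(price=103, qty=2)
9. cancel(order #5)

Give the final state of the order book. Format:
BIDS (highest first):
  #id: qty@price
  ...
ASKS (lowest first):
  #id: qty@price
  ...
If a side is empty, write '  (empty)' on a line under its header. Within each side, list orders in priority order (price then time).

After op 1 [order #1] limit_sell(price=100, qty=6): fills=none; bids=[-] asks=[#1:6@100]
After op 2 [order #2] limit_sell(price=101, qty=3): fills=none; bids=[-] asks=[#1:6@100 #2:3@101]
After op 3 [order #3] limit_buy(price=103, qty=2): fills=#3x#1:2@100; bids=[-] asks=[#1:4@100 #2:3@101]
After op 4 [order #4] limit_buy(price=97, qty=9): fills=none; bids=[#4:9@97] asks=[#1:4@100 #2:3@101]
After op 5 [order #5] limit_buy(price=98, qty=3): fills=none; bids=[#5:3@98 #4:9@97] asks=[#1:4@100 #2:3@101]
After op 6 [order #6] limit_sell(price=98, qty=8): fills=#5x#6:3@98; bids=[#4:9@97] asks=[#6:5@98 #1:4@100 #2:3@101]
After op 7 [order #7] market_buy(qty=2): fills=#7x#6:2@98; bids=[#4:9@97] asks=[#6:3@98 #1:4@100 #2:3@101]
After op 8 [order #8] limit_buy(price=103, qty=2): fills=#8x#6:2@98; bids=[#4:9@97] asks=[#6:1@98 #1:4@100 #2:3@101]
After op 9 cancel(order #5): fills=none; bids=[#4:9@97] asks=[#6:1@98 #1:4@100 #2:3@101]

Answer: BIDS (highest first):
  #4: 9@97
ASKS (lowest first):
  #6: 1@98
  #1: 4@100
  #2: 3@101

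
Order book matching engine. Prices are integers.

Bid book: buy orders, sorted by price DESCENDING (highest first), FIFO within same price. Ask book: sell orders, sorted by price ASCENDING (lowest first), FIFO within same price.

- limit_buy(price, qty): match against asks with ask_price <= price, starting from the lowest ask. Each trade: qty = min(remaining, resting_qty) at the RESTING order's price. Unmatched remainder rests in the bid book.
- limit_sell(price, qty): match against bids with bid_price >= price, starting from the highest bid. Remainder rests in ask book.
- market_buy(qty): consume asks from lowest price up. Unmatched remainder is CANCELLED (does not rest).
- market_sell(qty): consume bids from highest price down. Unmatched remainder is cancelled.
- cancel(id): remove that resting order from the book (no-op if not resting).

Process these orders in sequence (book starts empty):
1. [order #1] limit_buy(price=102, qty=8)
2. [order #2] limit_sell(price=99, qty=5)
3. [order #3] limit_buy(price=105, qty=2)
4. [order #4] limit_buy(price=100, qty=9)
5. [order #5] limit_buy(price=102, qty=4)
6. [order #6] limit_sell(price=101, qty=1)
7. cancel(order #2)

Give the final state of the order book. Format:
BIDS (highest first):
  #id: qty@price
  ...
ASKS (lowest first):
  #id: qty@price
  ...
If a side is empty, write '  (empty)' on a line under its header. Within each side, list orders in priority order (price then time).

After op 1 [order #1] limit_buy(price=102, qty=8): fills=none; bids=[#1:8@102] asks=[-]
After op 2 [order #2] limit_sell(price=99, qty=5): fills=#1x#2:5@102; bids=[#1:3@102] asks=[-]
After op 3 [order #3] limit_buy(price=105, qty=2): fills=none; bids=[#3:2@105 #1:3@102] asks=[-]
After op 4 [order #4] limit_buy(price=100, qty=9): fills=none; bids=[#3:2@105 #1:3@102 #4:9@100] asks=[-]
After op 5 [order #5] limit_buy(price=102, qty=4): fills=none; bids=[#3:2@105 #1:3@102 #5:4@102 #4:9@100] asks=[-]
After op 6 [order #6] limit_sell(price=101, qty=1): fills=#3x#6:1@105; bids=[#3:1@105 #1:3@102 #5:4@102 #4:9@100] asks=[-]
After op 7 cancel(order #2): fills=none; bids=[#3:1@105 #1:3@102 #5:4@102 #4:9@100] asks=[-]

Answer: BIDS (highest first):
  #3: 1@105
  #1: 3@102
  #5: 4@102
  #4: 9@100
ASKS (lowest first):
  (empty)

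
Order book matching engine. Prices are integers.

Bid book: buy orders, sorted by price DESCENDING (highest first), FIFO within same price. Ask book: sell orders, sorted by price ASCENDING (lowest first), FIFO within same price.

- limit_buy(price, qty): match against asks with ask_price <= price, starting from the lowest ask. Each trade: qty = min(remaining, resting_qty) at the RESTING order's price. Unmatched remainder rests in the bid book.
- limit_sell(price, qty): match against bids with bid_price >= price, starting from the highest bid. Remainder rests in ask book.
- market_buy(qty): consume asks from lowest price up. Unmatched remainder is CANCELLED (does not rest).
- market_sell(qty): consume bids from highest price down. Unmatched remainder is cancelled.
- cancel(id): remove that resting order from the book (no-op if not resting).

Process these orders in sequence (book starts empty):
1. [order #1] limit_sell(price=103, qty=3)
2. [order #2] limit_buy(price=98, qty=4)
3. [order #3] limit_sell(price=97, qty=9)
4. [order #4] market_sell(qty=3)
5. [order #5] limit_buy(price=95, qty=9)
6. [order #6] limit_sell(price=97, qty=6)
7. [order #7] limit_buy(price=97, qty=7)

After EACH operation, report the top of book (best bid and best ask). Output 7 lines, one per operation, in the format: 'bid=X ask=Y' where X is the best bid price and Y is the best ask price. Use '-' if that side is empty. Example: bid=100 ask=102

After op 1 [order #1] limit_sell(price=103, qty=3): fills=none; bids=[-] asks=[#1:3@103]
After op 2 [order #2] limit_buy(price=98, qty=4): fills=none; bids=[#2:4@98] asks=[#1:3@103]
After op 3 [order #3] limit_sell(price=97, qty=9): fills=#2x#3:4@98; bids=[-] asks=[#3:5@97 #1:3@103]
After op 4 [order #4] market_sell(qty=3): fills=none; bids=[-] asks=[#3:5@97 #1:3@103]
After op 5 [order #5] limit_buy(price=95, qty=9): fills=none; bids=[#5:9@95] asks=[#3:5@97 #1:3@103]
After op 6 [order #6] limit_sell(price=97, qty=6): fills=none; bids=[#5:9@95] asks=[#3:5@97 #6:6@97 #1:3@103]
After op 7 [order #7] limit_buy(price=97, qty=7): fills=#7x#3:5@97 #7x#6:2@97; bids=[#5:9@95] asks=[#6:4@97 #1:3@103]

Answer: bid=- ask=103
bid=98 ask=103
bid=- ask=97
bid=- ask=97
bid=95 ask=97
bid=95 ask=97
bid=95 ask=97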